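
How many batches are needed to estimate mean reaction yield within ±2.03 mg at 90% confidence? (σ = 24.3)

n = (z*σ/E)² = (1.645×24.3/2.03)² = 387.8 → n = 388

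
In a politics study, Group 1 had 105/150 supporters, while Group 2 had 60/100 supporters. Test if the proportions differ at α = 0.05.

p̂₁ = 0.7, p̂₂ = 0.6, pooled p̂ = 0.66. z = 1.635. Critical: ±1.96. Fail to reject H₀.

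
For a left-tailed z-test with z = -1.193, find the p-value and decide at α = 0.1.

p = P(Z < -1.193) = Φ(-1.193) ≈ 0.1164. Since p ≥ 0.1, fail to reject H₀ (not significant) at α = 0.1.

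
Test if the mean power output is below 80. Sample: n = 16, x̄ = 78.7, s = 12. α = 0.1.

t = (78.7 - 80)/(12/√16) = -0.433, df = 15. Critical t = -1.341. Fail to reject H₀.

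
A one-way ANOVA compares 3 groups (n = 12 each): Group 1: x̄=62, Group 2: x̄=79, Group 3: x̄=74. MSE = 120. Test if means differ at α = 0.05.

Grand mean = 71.67. SS_between = 1832.0, MS_between = 916.0. F = 7.633, F_crit ≈ 3.285. Reject H₀.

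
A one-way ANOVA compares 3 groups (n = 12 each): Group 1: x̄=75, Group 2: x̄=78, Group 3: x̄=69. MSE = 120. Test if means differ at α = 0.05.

Grand mean = 74.0. SS_between = 504.0, MS_between = 252.0. F = 2.1, F_crit ≈ 3.285. Fail to reject H₀.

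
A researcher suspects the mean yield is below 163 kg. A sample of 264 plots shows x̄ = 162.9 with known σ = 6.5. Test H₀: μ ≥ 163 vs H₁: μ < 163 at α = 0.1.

z = -0.25. Critical value: -1.28. Fail to reject H₀.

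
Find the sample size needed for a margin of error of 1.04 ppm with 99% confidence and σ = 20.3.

n = (z*σ/E)² = (2.576×20.3/1.04)² = 2528.2 → n = 2529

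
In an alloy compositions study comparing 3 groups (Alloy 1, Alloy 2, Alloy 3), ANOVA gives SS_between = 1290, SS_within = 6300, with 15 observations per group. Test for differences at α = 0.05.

df_between = 2, df_within = 42. F = MS_between/MS_within = 645.0/150.0 = 4.3. F_crit ≈ 3.22. Reject H₀. At least one mean differs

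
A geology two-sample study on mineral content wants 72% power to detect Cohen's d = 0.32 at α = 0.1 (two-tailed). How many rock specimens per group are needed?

z_{α/2} = 1.645, z_β = Φ⁻¹(0.72) = 0.583. For small effect (d = 0.32): n per group = 2(z_{α/2} + z_β)²/d² = 2(1.645 + 0.583)²/0.32² = 97.0 → 97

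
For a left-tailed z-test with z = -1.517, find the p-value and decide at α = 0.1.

p = P(Z < -1.517) = Φ(-1.517) ≈ 0.0646. Since p < 0.1, reject H₀ (significant) at α = 0.1.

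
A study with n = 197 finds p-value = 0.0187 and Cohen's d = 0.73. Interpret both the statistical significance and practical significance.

Statistically significant (p = 0.0187 < 0.05). Cohen's d = 0.73 indicates a medium effect size. Both statistical and practical significance should be considered.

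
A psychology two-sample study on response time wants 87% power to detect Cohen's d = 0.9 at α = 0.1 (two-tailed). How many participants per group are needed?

z_{α/2} = 1.645, z_β = Φ⁻¹(0.87) = 1.126. For large effect (d = 0.9): n per group = 2(z_{α/2} + z_β)²/d² = 2(1.645 + 1.126)²/0.9² = 19.0 → 19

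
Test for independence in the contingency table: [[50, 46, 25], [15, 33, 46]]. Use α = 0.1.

χ² = 24.187. df = 2, critical = 4.605. Reject H₀. Variables are dependent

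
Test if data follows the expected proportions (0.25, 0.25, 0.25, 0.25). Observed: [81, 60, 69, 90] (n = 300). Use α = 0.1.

Expected: [75.0, 75.0, 75.0, 75.0]. χ² = 6.96. df = 3, critical = 6.251. Reject H₀.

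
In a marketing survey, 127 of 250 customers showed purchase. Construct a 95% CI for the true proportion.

p̂ = 0.508. CI = p̂ ± z*√(p̂(1-p̂)/n) = (0.446, 0.57)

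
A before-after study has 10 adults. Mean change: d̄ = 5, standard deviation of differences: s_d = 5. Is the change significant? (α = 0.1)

t = d̄/(s_d/√n) = 5/(5/√10) = 3.162. df = 9, critical t = ±1.833. Reject H₀.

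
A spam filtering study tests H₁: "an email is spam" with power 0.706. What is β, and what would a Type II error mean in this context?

β = 1 - power = 1 - 0.706 = 0.294. A Type II error is failing to reject H₀ when H₀ is false (false negative) — here, failing to conclude that an email is spam when in fact it is true. Consequence: a spam email lands in the inbox.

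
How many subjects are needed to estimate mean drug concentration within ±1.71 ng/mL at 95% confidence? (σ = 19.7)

n = (z*σ/E)² = (1.96×19.7/1.71)² = 509.9 → n = 510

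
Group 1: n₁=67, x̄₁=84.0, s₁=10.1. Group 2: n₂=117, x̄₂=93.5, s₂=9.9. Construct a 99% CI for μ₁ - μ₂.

Difference = -9.5. SE = √(10.1²/67 + 9.9²/117) = 1.536. CI = (-13.46, -5.54)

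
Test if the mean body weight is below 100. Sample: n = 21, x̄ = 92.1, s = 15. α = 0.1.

t = (92.1 - 100)/(15/√21) = -2.413, df = 20. Critical t = -1.325. Reject H₀.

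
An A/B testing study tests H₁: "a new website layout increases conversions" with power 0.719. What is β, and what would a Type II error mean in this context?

β = 1 - power = 1 - 0.719 = 0.281. A Type II error is failing to reject H₀ when H₀ is false (false negative) — here, failing to conclude that a new website layout increases conversions when in fact it is true. Consequence: discarding a layout that would have improved conversions — lost revenue.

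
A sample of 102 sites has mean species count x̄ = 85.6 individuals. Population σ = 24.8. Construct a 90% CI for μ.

CI = x̄ ± z*(σ/√n) = 85.6 ± 1.645(24.8/√102) = 85.6 ± 4.04 = (81.56, 89.64)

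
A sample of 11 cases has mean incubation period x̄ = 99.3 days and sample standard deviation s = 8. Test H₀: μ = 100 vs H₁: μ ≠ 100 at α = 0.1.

t = (x̄ - μ₀)/(s/√n) = (99.3 - 100)/(8/√11) = -0.29. df = 10, critical t = ±1.812. Fail to reject H₀.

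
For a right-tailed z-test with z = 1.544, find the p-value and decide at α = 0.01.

p = P(Z > 1.544) = 1 - Φ(1.544) ≈ 0.0613. Since p ≥ 0.01, fail to reject H₀ (not significant) at α = 0.01.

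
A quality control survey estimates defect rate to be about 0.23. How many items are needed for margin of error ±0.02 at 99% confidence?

n = z²p(1-p)/E² = 2.576²×0.23×0.77/0.02² = 2938.0 → n = 2938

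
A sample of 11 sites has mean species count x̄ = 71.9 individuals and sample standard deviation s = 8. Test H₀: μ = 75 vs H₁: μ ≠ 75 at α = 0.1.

t = (x̄ - μ₀)/(s/√n) = (71.9 - 75)/(8/√11) = -1.285. df = 10, critical t = ±1.812. Fail to reject H₀.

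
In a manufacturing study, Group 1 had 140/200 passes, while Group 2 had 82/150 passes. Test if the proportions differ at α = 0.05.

p̂₁ = 0.7, p̂₂ = 0.547, pooled p̂ = 0.634. z = 2.947. Critical: ±1.96. Reject H₀.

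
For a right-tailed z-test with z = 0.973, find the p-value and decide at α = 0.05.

p = P(Z > 0.973) = 1 - Φ(0.973) ≈ 0.1653. Since p ≥ 0.05, fail to reject H₀ (not significant) at α = 0.05.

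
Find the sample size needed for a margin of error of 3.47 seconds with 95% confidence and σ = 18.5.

n = (z*σ/E)² = (1.96×18.5/3.47)² = 109.2 → n = 110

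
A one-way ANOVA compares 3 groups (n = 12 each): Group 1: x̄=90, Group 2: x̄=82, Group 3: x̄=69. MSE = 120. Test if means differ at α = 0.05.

Grand mean = 80.33. SS_between = 2696.0, MS_between = 1348.0. F = 11.233, F_crit ≈ 3.285. Reject H₀.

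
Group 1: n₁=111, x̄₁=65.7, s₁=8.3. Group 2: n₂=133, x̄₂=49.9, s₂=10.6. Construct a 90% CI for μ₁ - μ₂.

Difference = 15.8. SE = √(8.3²/111 + 10.6²/133) = 1.211. CI = (13.81, 17.79)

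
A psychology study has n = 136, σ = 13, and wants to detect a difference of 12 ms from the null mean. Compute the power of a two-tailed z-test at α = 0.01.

SE = σ/√n = 13/√136 = 1.115. Non-centrality λ = d/SE = 12/1.115 = 10.765. Power ≈ Φ(λ - z_{α/2}) = Φ(10.765 - 2.576) = Φ(8.189) = 1.0.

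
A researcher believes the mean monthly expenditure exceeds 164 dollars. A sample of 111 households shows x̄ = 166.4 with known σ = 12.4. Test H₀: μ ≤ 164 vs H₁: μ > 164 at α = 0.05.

z = 2.039. Critical value: 1.645. Reject H₀.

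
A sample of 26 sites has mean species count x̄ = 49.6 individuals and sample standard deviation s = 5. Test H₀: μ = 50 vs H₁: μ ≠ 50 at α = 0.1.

t = (x̄ - μ₀)/(s/√n) = (49.6 - 50)/(5/√26) = -0.408. df = 25, critical t = ±1.708. Fail to reject H₀.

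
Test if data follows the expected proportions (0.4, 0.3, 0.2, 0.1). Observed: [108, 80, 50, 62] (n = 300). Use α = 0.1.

Expected: [120.0, 90.0, 60.0, 30.0]. χ² = 38.111. df = 3, critical = 6.251. Reject H₀.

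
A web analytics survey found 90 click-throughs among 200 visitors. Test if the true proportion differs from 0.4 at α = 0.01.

p̂ = 0.45, p₀ = 0.4. z = (p̂ - p₀)/√(p₀(1-p₀)/n) = 1.443. Critical: ±2.576. Fail to reject H₀.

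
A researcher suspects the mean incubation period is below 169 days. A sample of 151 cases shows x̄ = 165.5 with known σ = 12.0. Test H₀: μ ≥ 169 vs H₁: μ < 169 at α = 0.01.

z = -3.584. Critical value: -2.33. Reject H₀.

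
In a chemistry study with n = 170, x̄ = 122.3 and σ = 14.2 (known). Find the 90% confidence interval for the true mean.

CI = x̄ ± z*(σ/√n) = 122.3 ± 1.645(14.2/√170) = 122.3 ± 1.79 = (120.51, 124.09)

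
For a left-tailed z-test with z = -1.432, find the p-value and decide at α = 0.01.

p = P(Z < -1.432) = Φ(-1.432) ≈ 0.0761. Since p ≥ 0.01, fail to reject H₀ (not significant) at α = 0.01.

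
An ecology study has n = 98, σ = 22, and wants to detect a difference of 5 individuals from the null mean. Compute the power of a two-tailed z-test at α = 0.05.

SE = σ/√n = 22/√98 = 2.222. Non-centrality λ = d/SE = 5/2.222 = 2.25. Power ≈ Φ(λ - z_{α/2}) = Φ(2.25 - 1.96) = Φ(0.29) = 0.614.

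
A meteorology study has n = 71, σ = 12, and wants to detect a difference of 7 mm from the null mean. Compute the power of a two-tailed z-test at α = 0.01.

SE = σ/√n = 12/√71 = 1.424. Non-centrality λ = d/SE = 7/1.424 = 4.915. Power ≈ Φ(λ - z_{α/2}) = Φ(4.915 - 2.576) = Φ(2.339) = 0.99.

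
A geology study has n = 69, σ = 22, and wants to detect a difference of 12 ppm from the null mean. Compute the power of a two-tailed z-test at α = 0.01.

SE = σ/√n = 22/√69 = 2.648. Non-centrality λ = d/SE = 12/2.648 = 4.531. Power ≈ Φ(λ - z_{α/2}) = Φ(4.531 - 2.576) = Φ(1.955) = 0.975.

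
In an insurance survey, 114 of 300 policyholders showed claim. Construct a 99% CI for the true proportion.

p̂ = 0.38. CI = p̂ ± z*√(p̂(1-p̂)/n) = (0.308, 0.452)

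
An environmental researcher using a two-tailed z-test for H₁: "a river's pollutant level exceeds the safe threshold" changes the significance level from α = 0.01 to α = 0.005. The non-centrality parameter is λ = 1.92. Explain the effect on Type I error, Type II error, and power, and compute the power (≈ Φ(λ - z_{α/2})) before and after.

Decreasing α from 0.01 to 0.005:
• Type I error rate decreases (α is the Type I rate by definition).
• Critical value moves from z_{α/2} = 2.576 to 2.807, so power = Φ(λ - z_{α/2}) goes from Φ(1.92 - 2.576) = 0.256 to Φ(1.92 - 2.807) = 0.188.
• Type II error rate β = 1 - power therefore increases (0.744 → 0.812).
Appropriate when false positives are costly — here, shutting down a compliant factory unnecessarily.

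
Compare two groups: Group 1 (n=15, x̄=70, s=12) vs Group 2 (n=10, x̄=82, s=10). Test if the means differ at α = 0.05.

Pooled sp = 11.26. t = -2.611, df = 23. Critical t = ±2.069. Reject H₀.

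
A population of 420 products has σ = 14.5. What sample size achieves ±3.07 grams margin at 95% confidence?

Without FPC: n₀ = (1.96×14.5/3.07)² = 85.698. With FPC: n = n₀N/(n₀+N-1) = 71.3 → n = 72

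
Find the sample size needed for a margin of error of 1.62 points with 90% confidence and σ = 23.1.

n = (z*σ/E)² = (1.645×23.1/1.62)² = 550.2 → n = 551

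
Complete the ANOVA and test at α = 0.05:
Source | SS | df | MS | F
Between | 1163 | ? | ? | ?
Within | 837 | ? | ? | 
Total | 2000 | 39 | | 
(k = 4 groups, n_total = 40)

df_between = 3, df_within = 36. MS_between = 387.67, MS_within = 23.25. F = 16.674, F_crit ≈ 2.866. Reject H₀.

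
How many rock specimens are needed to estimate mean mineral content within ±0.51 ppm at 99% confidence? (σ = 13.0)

n = (z*σ/E)² = (2.576×13.0/0.51)² = 4311.6 → n = 4312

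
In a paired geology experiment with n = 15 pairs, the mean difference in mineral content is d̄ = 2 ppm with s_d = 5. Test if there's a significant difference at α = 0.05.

t = d̄/(s_d/√n) = 2/(5/√15) = 1.549. df = 14, critical t = ±2.145. Fail to reject H₀.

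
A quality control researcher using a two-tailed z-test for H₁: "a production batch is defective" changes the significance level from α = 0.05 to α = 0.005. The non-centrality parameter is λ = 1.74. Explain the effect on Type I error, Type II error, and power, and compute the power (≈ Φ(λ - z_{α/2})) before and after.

Decreasing α from 0.05 to 0.005:
• Type I error rate decreases (α is the Type I rate by definition).
• Critical value moves from z_{α/2} = 1.96 to 2.807, so power = Φ(λ - z_{α/2}) goes from Φ(1.74 - 1.96) = 0.413 to Φ(1.74 - 2.807) = 0.143.
• Type II error rate β = 1 - power therefore increases (0.587 → 0.857).
Appropriate when false positives are costly — here, scrapping a good batch — wasted material and cost for no reason.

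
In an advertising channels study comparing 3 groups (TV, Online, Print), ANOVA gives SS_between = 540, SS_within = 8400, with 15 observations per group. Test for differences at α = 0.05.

df_between = 2, df_within = 42. F = MS_between/MS_within = 270.0/200.0 = 1.35. F_crit ≈ 3.22. Fail to reject H₀.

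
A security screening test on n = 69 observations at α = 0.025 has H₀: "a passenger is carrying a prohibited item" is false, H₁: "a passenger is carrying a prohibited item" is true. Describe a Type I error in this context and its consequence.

Type I error: rejecting H₀ when it is true — concluding that a passenger is carrying a prohibited item when in fact it is not. Consequence: detaining an innocent passenger — delay and inconvenience.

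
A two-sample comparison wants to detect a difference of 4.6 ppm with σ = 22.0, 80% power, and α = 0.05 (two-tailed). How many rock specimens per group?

n per group = 2(z_α/2 + z_β)²σ²/d² = 2×(1.96 + 0.84)²×22.0²/4.6² = 358.7 → n = 359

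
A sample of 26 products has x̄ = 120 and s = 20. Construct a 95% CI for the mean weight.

CI = x̄ ± t*(s/√n) = 120 ± 2.06(20/√26) = (111.92, 128.08)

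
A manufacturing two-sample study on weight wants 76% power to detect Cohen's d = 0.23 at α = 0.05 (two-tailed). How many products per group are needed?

z_{α/2} = 1.96, z_β = Φ⁻¹(0.76) = 0.706. For small effect (d = 0.23): n per group = 2(z_{α/2} + z_β)²/d² = 2(1.96 + 0.706)²/0.23² = 268.7 → 269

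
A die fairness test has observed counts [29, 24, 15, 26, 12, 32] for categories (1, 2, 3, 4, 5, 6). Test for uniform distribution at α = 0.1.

Expected = 23 each. χ² = Σ(O-E)²/E = 13.565. df = 5, critical value = 9.236. Reject H₀.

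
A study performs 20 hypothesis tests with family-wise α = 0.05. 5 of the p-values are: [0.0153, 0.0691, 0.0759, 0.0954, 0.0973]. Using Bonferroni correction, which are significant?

Bonferroni α = 0.05/20 = 0.0025. None of the given p-values are significant.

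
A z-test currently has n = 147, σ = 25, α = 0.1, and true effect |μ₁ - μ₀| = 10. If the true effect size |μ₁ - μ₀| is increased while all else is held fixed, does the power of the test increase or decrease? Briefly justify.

Power increases: a larger true effect increases the non-centrality λ = |μ₁ - μ₀|/(σ/√n).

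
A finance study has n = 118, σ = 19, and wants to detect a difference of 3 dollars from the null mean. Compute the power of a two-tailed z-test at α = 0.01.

SE = σ/√n = 19/√118 = 1.749. Non-centrality λ = d/SE = 3/1.749 = 1.715. Power ≈ Φ(λ - z_{α/2}) = Φ(1.715 - 2.576) = Φ(-0.861) = 0.195.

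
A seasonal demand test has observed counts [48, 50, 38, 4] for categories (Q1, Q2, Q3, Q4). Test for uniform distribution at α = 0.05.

Expected = 35 each. χ² = Σ(O-E)²/E = 38.971. df = 3, critical value = 7.815. Reject H₀.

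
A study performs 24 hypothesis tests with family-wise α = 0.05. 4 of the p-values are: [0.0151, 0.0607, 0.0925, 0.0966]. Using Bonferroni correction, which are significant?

Bonferroni α = 0.05/24 = 0.00208. None of the given p-values are significant.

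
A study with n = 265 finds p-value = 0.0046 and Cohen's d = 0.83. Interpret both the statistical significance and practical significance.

Statistically significant (p = 0.0046 < 0.05). Cohen's d = 0.83 indicates a large effect size. Both statistical and practical significance should be considered.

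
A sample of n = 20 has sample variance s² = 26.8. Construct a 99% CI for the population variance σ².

df = 19. χ²_{0.005} = 38.582, χ²_{0.995} = 6.844. CI for σ² = ((n-1)s²/χ²_{α/2}, (n-1)s²/χ²_{1-α/2}) = (19·26.8/38.582, 19·26.8/6.844) = (13.2, 74.4)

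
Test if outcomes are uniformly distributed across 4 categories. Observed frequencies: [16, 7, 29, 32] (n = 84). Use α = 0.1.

Expected = 21 each. χ² = Σ(O-E)²/E = 19.333. df = 3, critical value = 6.251. Reject H₀.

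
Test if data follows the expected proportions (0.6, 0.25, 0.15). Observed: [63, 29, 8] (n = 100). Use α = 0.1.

Expected: [60.0, 25.0, 15.0]. χ² = 4.057. df = 2, critical = 4.605. Fail to reject H₀.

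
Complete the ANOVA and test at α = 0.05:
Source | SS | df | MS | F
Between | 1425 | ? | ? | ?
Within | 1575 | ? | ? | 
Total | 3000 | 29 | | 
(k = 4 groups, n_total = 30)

df_between = 3, df_within = 26. MS_between = 475.0, MS_within = 60.58. F = 7.841, F_crit ≈ 2.975. Reject H₀.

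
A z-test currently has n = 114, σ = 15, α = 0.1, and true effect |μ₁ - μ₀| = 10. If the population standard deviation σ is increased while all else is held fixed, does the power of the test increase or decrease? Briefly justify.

Power decreases: a larger σ inflates the standard error σ/√n, pulling the sampling distribution under H₁ back toward the critical value.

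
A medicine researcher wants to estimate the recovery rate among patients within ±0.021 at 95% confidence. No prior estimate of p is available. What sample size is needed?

Conservative approach: use p = 0.5 (maximizes p(1-p) = 0.25). n = z²(0.25)/E² = 1.96²×0.25/0.021² = 2177.8 → n = 2178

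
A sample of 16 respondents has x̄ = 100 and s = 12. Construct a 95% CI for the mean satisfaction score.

CI = x̄ ± t*(s/√n) = 100 ± 2.131(12/√16) = (93.61, 106.39)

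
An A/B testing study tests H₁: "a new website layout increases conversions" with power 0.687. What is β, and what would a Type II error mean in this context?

β = 1 - power = 1 - 0.687 = 0.313. A Type II error is failing to reject H₀ when H₀ is false (false negative) — here, failing to conclude that a new website layout increases conversions when in fact it is true. Consequence: discarding a layout that would have improved conversions — lost revenue.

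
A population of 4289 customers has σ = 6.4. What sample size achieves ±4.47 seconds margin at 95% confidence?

Without FPC: n₀ = (1.96×6.4/4.47)² = 7.875. With FPC: n = n₀N/(n₀+N-1) = 7.9 → n = 8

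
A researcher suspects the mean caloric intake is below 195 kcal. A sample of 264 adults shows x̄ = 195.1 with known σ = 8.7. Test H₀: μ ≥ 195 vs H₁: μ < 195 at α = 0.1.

z = 0.187. Critical value: -1.28. Fail to reject H₀.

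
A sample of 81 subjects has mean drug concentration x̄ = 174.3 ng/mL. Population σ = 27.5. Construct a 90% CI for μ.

CI = x̄ ± z*(σ/√n) = 174.3 ± 1.645(27.5/√81) = 174.3 ± 5.03 = (169.27, 179.33)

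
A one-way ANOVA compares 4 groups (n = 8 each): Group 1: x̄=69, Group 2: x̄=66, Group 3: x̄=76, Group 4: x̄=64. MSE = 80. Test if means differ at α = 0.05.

Grand mean = 68.75. SS_between = 662.0, MS_between = 220.67. F = 2.758, F_crit ≈ 2.947. Fail to reject H₀.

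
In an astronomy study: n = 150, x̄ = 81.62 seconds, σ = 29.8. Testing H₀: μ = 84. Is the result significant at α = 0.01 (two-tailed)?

z = (81.62 - 84)/(29.8/√150) = -0.978. Since |z| ≤ 2.576, not significant at α = 0.01.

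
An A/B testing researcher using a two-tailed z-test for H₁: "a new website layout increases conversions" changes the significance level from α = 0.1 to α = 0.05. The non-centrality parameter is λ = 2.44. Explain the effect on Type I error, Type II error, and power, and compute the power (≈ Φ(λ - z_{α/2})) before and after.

Decreasing α from 0.1 to 0.05:
• Type I error rate decreases (α is the Type I rate by definition).
• Critical value moves from z_{α/2} = 1.645 to 1.96, so power = Φ(λ - z_{α/2}) goes from Φ(2.44 - 1.645) = 0.787 to Φ(2.44 - 1.96) = 0.684.
• Type II error rate β = 1 - power therefore increases (0.213 → 0.316).
Appropriate when false positives are costly — here, rolling out a layout that doesn't actually help — wasted engineering effort.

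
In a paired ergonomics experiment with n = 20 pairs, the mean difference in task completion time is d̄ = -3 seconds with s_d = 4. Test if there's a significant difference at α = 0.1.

t = d̄/(s_d/√n) = -3/(4/√20) = -3.354. df = 19, critical t = ±1.729. Reject H₀.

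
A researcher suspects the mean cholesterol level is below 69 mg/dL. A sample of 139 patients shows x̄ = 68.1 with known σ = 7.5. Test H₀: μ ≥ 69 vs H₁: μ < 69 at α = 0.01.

z = -1.415. Critical value: -2.33. Fail to reject H₀.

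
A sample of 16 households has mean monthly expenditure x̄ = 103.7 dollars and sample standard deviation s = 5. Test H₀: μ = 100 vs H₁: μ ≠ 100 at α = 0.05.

t = (x̄ - μ₀)/(s/√n) = (103.7 - 100)/(5/√16) = 2.96. df = 15, critical t = ±2.131. Reject H₀.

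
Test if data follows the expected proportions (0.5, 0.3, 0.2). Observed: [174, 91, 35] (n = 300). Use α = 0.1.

Expected: [150.0, 90.0, 60.0]. χ² = 14.268. df = 2, critical = 4.605. Reject H₀.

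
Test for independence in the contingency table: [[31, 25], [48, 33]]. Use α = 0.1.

χ² = 0.207. df = 1, critical = 2.706. Fail to reject H₀. No evidence of dependence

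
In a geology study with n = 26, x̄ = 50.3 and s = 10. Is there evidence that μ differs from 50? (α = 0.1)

t = (x̄ - μ₀)/(s/√n) = (50.3 - 50)/(10/√26) = 0.153. df = 25, critical t = ±1.708. Fail to reject H₀.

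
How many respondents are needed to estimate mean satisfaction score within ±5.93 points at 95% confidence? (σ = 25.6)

n = (z*σ/E)² = (1.96×25.6/5.93)² = 71.6 → n = 72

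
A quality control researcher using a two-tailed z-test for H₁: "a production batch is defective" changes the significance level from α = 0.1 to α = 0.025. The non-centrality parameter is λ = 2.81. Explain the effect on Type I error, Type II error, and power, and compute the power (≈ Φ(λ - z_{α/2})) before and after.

Decreasing α from 0.1 to 0.025:
• Type I error rate decreases (α is the Type I rate by definition).
• Critical value moves from z_{α/2} = 1.645 to 2.241, so power = Φ(λ - z_{α/2}) goes from Φ(2.81 - 1.645) = 0.878 to Φ(2.81 - 2.241) = 0.715.
• Type II error rate β = 1 - power therefore increases (0.122 → 0.285).
Appropriate when false positives are costly — here, scrapping a good batch — wasted material and cost for no reason.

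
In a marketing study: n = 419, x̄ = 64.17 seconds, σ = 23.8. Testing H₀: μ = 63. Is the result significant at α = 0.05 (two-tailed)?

z = (64.17 - 63)/(23.8/√419) = 1.006. Since |z| ≤ 1.96, not significant at α = 0.05.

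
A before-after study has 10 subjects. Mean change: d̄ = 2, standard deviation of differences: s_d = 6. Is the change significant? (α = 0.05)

t = d̄/(s_d/√n) = 2/(6/√10) = 1.054. df = 9, critical t = ±2.262. Fail to reject H₀.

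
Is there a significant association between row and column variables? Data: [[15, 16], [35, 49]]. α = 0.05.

χ² = 0.416. df = 1, critical = 3.841. Fail to reject H₀. No evidence of dependence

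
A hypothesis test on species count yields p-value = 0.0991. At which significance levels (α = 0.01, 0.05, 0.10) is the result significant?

p = 0.0991. Significant at: α = 0.1.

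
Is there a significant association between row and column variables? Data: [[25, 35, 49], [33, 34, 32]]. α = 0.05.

χ² = 4.215. df = 2, critical = 5.991. Fail to reject H₀. No evidence of dependence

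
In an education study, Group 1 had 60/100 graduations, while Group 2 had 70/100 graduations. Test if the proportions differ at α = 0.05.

p̂₁ = 0.6, p̂₂ = 0.7, pooled p̂ = 0.65. z = -1.482. Critical: ±1.96. Fail to reject H₀.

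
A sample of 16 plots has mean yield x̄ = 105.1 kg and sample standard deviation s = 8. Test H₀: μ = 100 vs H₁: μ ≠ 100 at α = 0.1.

t = (x̄ - μ₀)/(s/√n) = (105.1 - 100)/(8/√16) = 2.55. df = 15, critical t = ±1.753. Reject H₀.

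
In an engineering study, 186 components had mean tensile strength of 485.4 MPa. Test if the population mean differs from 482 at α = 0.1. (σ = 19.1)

z = (x̄ - μ₀)/(σ/√n) = (485.4 - 482)/(19.1/√186) = 2.428. Critical value: ±1.645. Since |2.428| > 1.645, Reject H₀.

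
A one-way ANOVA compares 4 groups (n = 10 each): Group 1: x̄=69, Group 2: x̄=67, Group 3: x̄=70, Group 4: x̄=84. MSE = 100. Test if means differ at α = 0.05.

Grand mean = 72.5. SS_between = 1810.0, MS_between = 603.33. F = 6.033, F_crit ≈ 2.866. Reject H₀.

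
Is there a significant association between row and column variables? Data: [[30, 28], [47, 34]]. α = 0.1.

χ² = 0.543. df = 1, critical = 2.706. Fail to reject H₀. No evidence of dependence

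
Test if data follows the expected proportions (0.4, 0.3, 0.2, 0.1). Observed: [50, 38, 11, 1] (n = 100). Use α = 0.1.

Expected: [40.0, 30.0, 20.0, 10.0]. χ² = 16.783. df = 3, critical = 6.251. Reject H₀.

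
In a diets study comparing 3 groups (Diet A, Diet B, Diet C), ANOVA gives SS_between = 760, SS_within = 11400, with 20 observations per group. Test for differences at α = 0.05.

df_between = 2, df_within = 57. F = MS_between/MS_within = 380.0/200.0 = 1.9. F_crit ≈ 3.159. Fail to reject H₀.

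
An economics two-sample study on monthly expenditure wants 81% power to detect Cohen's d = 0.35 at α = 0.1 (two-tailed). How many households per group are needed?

z_{α/2} = 1.645, z_β = Φ⁻¹(0.81) = 0.878. For small effect (d = 0.35): n per group = 2(z_{α/2} + z_β)²/d² = 2(1.645 + 0.878)²/0.35² = 103.9 → 104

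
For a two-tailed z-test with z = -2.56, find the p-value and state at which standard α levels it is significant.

p = 2·P(Z > |-2.56|) = 2·(1 - Φ(2.56)) ≈ 0.0105. Significant at α = 0.1; Significant at α = 0.05.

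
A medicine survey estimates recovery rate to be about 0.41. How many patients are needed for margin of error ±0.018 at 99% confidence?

n = z²p(1-p)/E² = 2.576²×0.41×0.59/0.018² = 4954.3 → n = 4955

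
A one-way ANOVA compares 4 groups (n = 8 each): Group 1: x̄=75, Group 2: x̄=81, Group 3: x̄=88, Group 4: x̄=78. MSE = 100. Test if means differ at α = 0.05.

Grand mean = 80.5. SS_between = 744.0, MS_between = 248.0. F = 2.48, F_crit ≈ 2.947. Fail to reject H₀.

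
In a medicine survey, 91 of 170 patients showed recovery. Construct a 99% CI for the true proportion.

p̂ = 0.535. CI = p̂ ± z*√(p̂(1-p̂)/n) = (0.437, 0.634)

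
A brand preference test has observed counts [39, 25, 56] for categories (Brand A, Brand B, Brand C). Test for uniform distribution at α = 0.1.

Expected = 40 each. χ² = Σ(O-E)²/E = 12.05. df = 2, critical value = 4.605. Reject H₀.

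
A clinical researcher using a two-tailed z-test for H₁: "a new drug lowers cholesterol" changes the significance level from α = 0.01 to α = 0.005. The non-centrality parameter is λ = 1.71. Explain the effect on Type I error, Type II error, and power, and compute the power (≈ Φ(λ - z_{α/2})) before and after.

Decreasing α from 0.01 to 0.005:
• Type I error rate decreases (α is the Type I rate by definition).
• Critical value moves from z_{α/2} = 2.576 to 2.807, so power = Φ(λ - z_{α/2}) goes from Φ(1.71 - 2.576) = 0.193 to Φ(1.71 - 2.807) = 0.136.
• Type II error rate β = 1 - power therefore increases (0.807 → 0.864).
Appropriate when false positives are costly — here, approving an ineffective drug — patients take a useless medication and may skip effective alternatives.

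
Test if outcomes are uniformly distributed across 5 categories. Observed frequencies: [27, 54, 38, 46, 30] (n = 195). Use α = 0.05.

Expected = 39 each. χ² = Σ(O-E)²/E = 12.821. df = 4, critical value = 9.488. Reject H₀.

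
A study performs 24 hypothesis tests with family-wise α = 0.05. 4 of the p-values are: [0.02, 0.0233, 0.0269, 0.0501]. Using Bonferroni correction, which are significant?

Bonferroni α = 0.05/24 = 0.00208. None of the given p-values are significant.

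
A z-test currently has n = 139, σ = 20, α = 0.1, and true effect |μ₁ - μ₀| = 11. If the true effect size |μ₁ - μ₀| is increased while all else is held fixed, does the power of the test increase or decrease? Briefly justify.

Power increases: a larger true effect increases the non-centrality λ = |μ₁ - μ₀|/(σ/√n).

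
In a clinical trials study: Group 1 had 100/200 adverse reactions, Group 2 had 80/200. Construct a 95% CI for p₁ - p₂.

p̂₁ = 0.5, p̂₂ = 0.4. Difference = 0.1. CI = (0.003, 0.197)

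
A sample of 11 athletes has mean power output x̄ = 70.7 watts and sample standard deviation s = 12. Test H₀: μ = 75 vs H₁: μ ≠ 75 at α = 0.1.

t = (x̄ - μ₀)/(s/√n) = (70.7 - 75)/(12/√11) = -1.188. df = 10, critical t = ±1.812. Fail to reject H₀.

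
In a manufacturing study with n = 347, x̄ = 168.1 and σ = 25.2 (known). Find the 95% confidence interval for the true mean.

CI = x̄ ± z*(σ/√n) = 168.1 ± 1.96(25.2/√347) = 168.1 ± 2.65 = (165.45, 170.75)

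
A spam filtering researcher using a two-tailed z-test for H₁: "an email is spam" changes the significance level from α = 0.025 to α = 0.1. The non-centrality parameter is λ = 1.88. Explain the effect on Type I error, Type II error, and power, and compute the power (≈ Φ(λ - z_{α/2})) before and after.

Increasing α from 0.025 to 0.1:
• Type I error rate increases (α is the Type I rate by definition).
• Critical value moves from z_{α/2} = 2.241 to 1.645, so power = Φ(λ - z_{α/2}) goes from Φ(1.88 - 2.241) = 0.359 to Φ(1.88 - 1.645) = 0.593.
• Type II error rate β = 1 - power therefore decreases (0.641 → 0.407).
Appropriate when false negatives are costly — here, a spam email lands in the inbox.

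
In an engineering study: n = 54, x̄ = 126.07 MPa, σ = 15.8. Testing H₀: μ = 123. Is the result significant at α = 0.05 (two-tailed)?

z = (126.07 - 123)/(15.8/√54) = 1.428. Since |z| ≤ 1.96, not significant at α = 0.05.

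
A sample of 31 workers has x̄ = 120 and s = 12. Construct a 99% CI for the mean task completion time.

CI = x̄ ± t*(s/√n) = 120 ± 2.75(12/√31) = (114.07, 125.93)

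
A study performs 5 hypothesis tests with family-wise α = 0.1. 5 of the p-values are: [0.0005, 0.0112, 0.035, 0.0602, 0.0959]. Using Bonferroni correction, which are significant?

Bonferroni α = 0.1/5 = 0.02. Significant p-values: [0.0005, 0.0112]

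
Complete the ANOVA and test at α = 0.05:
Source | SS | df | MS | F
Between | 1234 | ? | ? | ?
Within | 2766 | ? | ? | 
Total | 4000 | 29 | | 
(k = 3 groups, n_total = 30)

df_between = 2, df_within = 27. MS_between = 617.0, MS_within = 102.44. F = 6.023, F_crit ≈ 3.354. Reject H₀.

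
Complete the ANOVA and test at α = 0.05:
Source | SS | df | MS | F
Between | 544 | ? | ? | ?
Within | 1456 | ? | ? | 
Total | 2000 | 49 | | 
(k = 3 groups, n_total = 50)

df_between = 2, df_within = 47. MS_between = 272.0, MS_within = 30.98. F = 8.78, F_crit ≈ 3.195. Reject H₀.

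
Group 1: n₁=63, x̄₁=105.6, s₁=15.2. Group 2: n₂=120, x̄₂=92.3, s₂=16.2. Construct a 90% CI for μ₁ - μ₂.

Difference = 13.3. SE = √(15.2²/63 + 16.2²/120) = 2.42. CI = (9.32, 17.28)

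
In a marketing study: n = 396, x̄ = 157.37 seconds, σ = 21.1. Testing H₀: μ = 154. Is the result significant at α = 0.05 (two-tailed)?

z = (157.37 - 154)/(21.1/√396) = 3.178. Since |z| > 1.96, significant at α = 0.05.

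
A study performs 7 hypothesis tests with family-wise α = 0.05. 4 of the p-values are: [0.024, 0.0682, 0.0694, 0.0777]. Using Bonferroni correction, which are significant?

Bonferroni α = 0.05/7 = 0.00714. None of the given p-values are significant.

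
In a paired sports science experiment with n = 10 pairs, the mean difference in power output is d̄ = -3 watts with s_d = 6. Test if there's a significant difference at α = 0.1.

t = d̄/(s_d/√n) = -3/(6/√10) = -1.581. df = 9, critical t = ±1.833. Fail to reject H₀.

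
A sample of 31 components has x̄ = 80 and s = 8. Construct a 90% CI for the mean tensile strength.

CI = x̄ ± t*(s/√n) = 80 ± 1.697(8/√31) = (77.56, 82.44)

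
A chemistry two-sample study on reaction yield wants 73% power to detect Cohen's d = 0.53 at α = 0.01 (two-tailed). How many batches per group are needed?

z_{α/2} = 2.576, z_β = Φ⁻¹(0.73) = 0.613. For medium effect (d = 0.53): n per group = 2(z_{α/2} + z_β)²/d² = 2(2.576 + 0.613)²/0.53² = 72.4 → 73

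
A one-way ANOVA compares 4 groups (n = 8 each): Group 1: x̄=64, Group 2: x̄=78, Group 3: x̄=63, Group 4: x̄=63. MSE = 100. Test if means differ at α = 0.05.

Grand mean = 67.0. SS_between = 1296.0, MS_between = 432.0. F = 4.32, F_crit ≈ 2.947. Reject H₀.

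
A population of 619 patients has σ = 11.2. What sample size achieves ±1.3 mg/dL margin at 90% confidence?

Without FPC: n₀ = (1.645×11.2/1.3)² = 200.854. With FPC: n = n₀N/(n₀+N-1) = 151.8 → n = 152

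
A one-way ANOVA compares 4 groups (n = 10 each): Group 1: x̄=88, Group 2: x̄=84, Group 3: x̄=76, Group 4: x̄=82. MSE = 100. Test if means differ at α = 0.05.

Grand mean = 82.5. SS_between = 750.0, MS_between = 250.0. F = 2.5, F_crit ≈ 2.866. Fail to reject H₀.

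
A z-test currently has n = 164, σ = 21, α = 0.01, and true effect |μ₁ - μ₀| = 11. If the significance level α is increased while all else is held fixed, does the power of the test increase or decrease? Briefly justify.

Power increases: a larger α lowers the critical value, so more of the H₁ sampling distribution falls in the rejection region.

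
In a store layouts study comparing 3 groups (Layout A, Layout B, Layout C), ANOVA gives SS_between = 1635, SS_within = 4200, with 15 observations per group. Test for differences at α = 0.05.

df_between = 2, df_within = 42. F = MS_between/MS_within = 817.5/100.0 = 8.175. F_crit ≈ 3.22. Reject H₀. At least one mean differs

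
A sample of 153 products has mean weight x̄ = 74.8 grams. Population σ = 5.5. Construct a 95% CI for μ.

CI = x̄ ± z*(σ/√n) = 74.8 ± 1.96(5.5/√153) = 74.8 ± 0.87 = (73.93, 75.67)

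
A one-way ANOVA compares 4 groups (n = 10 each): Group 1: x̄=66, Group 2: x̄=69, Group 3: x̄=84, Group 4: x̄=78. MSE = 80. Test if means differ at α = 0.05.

Grand mean = 74.25. SS_between = 2047.5, MS_between = 682.5. F = 8.531, F_crit ≈ 2.866. Reject H₀.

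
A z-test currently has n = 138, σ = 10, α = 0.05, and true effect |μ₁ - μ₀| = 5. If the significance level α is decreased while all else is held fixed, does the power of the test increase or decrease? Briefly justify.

Power decreases: a smaller α raises the critical value, so less of the H₁ sampling distribution falls in the rejection region.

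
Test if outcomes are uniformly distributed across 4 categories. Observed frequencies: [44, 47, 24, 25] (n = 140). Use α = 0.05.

Expected = 35 each. χ² = Σ(O-E)²/E = 12.743. df = 3, critical value = 7.815. Reject H₀.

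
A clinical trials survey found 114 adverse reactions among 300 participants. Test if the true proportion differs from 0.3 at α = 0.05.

p̂ = 0.38, p₀ = 0.3. z = (p̂ - p₀)/√(p₀(1-p₀)/n) = 3.024. Critical: ±1.96. Reject H₀.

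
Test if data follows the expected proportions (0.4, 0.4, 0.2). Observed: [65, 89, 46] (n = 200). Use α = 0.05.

Expected: [80.0, 80.0, 40.0]. χ² = 4.725. df = 2, critical = 5.991. Fail to reject H₀.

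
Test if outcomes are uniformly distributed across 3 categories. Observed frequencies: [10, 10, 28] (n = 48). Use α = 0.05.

Expected = 16 each. χ² = Σ(O-E)²/E = 13.5. df = 2, critical value = 5.991. Reject H₀.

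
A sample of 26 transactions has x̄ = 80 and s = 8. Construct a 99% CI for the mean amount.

CI = x̄ ± t*(s/√n) = 80 ± 2.787(8/√26) = (75.63, 84.37)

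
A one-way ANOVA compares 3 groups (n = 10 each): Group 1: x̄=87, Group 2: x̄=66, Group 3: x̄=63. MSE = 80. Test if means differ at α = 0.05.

Grand mean = 72.0. SS_between = 3420.0, MS_between = 1710.0. F = 21.375, F_crit ≈ 3.354. Reject H₀.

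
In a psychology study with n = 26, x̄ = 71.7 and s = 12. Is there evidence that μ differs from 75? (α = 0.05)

t = (x̄ - μ₀)/(s/√n) = (71.7 - 75)/(12/√26) = -1.402. df = 25, critical t = ±2.06. Fail to reject H₀.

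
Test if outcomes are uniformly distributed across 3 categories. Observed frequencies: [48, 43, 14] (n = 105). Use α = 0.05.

Expected = 35 each. χ² = Σ(O-E)²/E = 19.257. df = 2, critical value = 5.991. Reject H₀.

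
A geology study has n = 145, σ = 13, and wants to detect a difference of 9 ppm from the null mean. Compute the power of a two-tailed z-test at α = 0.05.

SE = σ/√n = 13/√145 = 1.08. Non-centrality λ = d/SE = 9/1.08 = 8.336. Power ≈ Φ(λ - z_{α/2}) = Φ(8.336 - 1.96) = Φ(6.376) = 1.0.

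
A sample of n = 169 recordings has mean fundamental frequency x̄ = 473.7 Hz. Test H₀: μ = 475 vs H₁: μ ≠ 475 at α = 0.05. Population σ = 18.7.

z = (x̄ - μ₀)/(σ/√n) = (473.7 - 475)/(18.7/√169) = -0.904. Critical value: ±1.96. Since |-0.904| ≤ 1.96, Fail to reject H₀.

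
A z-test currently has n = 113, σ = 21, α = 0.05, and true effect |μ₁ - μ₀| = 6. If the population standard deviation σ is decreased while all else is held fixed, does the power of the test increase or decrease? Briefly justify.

Power increases: a smaller σ shrinks the standard error σ/√n, moving the sampling distribution under H₁ further from the critical value.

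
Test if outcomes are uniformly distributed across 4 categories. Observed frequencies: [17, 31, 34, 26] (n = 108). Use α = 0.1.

Expected = 27 each. χ² = Σ(O-E)²/E = 6.148. df = 3, critical value = 6.251. Fail to reject H₀.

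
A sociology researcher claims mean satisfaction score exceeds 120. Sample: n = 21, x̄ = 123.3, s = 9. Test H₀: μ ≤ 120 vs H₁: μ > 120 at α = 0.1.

t = (123.3 - 120)/(9/√21) = 1.68, df = 20. Critical t = 1.325. Reject H₀.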